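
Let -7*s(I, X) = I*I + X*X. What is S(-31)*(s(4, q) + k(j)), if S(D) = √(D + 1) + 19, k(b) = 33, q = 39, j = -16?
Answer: -24814/7 - 1306*I*√30/7 ≈ -3544.9 - 1021.9*I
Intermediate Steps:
s(I, X) = -I²/7 - X²/7 (s(I, X) = -(I*I + X*X)/7 = -(I² + X²)/7 = -I²/7 - X²/7)
S(D) = 19 + √(1 + D) (S(D) = √(1 + D) + 19 = 19 + √(1 + D))
S(-31)*(s(4, q) + k(j)) = (19 + √(1 - 31))*((-⅐*4² - ⅐*39²) + 33) = (19 + √(-30))*((-⅐*16 - ⅐*1521) + 33) = (19 + I*√30)*((-16/7 - 1521/7) + 33) = (19 + I*√30)*(-1537/7 + 33) = (19 + I*√30)*(-1306/7) = -24814/7 - 1306*I*√30/7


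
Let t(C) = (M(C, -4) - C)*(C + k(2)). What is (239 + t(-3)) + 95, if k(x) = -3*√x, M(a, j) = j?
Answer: 337 + 3*√2 ≈ 341.24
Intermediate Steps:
t(C) = (-4 - C)*(C - 3*√2)
(239 + t(-3)) + 95 = (239 + (-1*(-3)² - 4*(-3) + 12*√2 + 3*(-3)*√2)) + 95 = (239 + (-1*9 + 12 + 12*√2 - 9*√2)) + 95 = (239 + (-9 + 12 + 12*√2 - 9*√2)) + 95 = (239 + (3 + 3*√2)) + 95 = (242 + 3*√2) + 95 = 337 + 3*√2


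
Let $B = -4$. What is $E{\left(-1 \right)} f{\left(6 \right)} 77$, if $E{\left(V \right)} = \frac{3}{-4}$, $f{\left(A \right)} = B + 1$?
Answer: $\frac{693}{4} \approx 173.25$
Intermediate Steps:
$f{\left(A \right)} = -3$ ($f{\left(A \right)} = -4 + 1 = -3$)
$E{\left(V \right)} = - \frac{3}{4}$ ($E{\left(V \right)} = 3 \left(- \frac{1}{4}\right) = - \frac{3}{4}$)
$E{\left(-1 \right)} f{\left(6 \right)} 77 = \left(- \frac{3}{4}\right) \left(-3\right) 77 = \frac{9}{4} \cdot 77 = \frac{693}{4}$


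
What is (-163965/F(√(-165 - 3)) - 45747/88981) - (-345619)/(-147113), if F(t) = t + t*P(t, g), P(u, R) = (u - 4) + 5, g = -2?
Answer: 2139897622271345/2251525038716 + 54655*I*√42/2408 ≈ 950.42 + 147.09*I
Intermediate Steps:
P(u, R) = 1 + u (P(u, R) = (-4 + u) + 5 = 1 + u)
F(t) = t + t*(1 + t)
(-163965/F(√(-165 - 3)) - 45747/88981) - (-345619)/(-147113) = (-163965*1/(√(-165 - 3)*(2 + √(-165 - 3))) - 45747/88981) - (-345619)/(-147113) = (-163965*(-I*√42/(84*(2 + √(-168)))) - 45747*1/88981) - (-345619)*(-1)/147113 = (-163965*(-I*√42/(84*(2 + 2*I*√42))) - 45747/88981) - 1*345619/147113 = (-163965*(-I*√42/(84*(2 + 2*I*√42))) - 45747/88981) - 345619/147113 = (-(-54655)*I*√42/(28*(2 + 2*I*√42)) - 45747/88981) - 345619/147113 = (54655*I*√42/(28*(2 + 2*I*√42)) - 45747/88981) - 345619/147113 = (-45747/88981 + 54655*I*√42/(28*(2 + 2*I*√42))) - 345619/147113 = -37483502650/13090261853 + 54655*I*√42/(28*(2 + 2*I*√42))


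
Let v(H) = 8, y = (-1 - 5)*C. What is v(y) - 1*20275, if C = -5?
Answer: -20267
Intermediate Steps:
y = 30 (y = (-1 - 5)*(-5) = -6*(-5) = 30)
v(y) - 1*20275 = 8 - 1*20275 = 8 - 20275 = -20267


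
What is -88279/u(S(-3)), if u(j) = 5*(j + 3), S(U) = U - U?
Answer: -88279/15 ≈ -5885.3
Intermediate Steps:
S(U) = 0
u(j) = 15 + 5*j (u(j) = 5*(3 + j) = 15 + 5*j)
-88279/u(S(-3)) = -88279/(15 + 5*0) = -88279/(15 + 0) = -88279/15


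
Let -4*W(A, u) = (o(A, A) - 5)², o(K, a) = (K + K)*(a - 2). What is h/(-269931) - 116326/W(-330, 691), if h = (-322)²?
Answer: -4977886658326876/12959760685307475 ≈ -0.38410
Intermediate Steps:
o(K, a) = 2*K*(-2 + a) (o(K, a) = (2*K)*(-2 + a) = 2*K*(-2 + a))
h = 103684
W(A, u) = -(-5 + 2*A*(-2 + A))²/4 (W(A, u) = -(2*A*(-2 + A) - 5)²/4 = -(-5 + 2*A*(-2 + A))²/4)
h/(-269931) - 116326/W(-330, 691) = 103684/(-269931) - 116326*(-4/(-5 + 2*(-330)*(-2 - 330))²) = 103684*(-1/269931) - 116326*(-4/(-5 + 2*(-330)*(-332))²) = -103684/269931 - 116326*(-4/(-5 + 219120)²) = -103684/269931 - 116326/((-¼*219115²)) = -103684/269931 - 116326/((-¼*48011383225)) = -103684/269931 - 116326/(-48011383225/4) = -103684/269931 - 116326*(-4/48011383225) = -103684/269931 + 465304/48011383225 = -4977886658326876/12959760685307475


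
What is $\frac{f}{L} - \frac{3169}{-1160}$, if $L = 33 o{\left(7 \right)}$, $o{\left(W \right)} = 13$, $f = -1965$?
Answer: $- \frac{306633}{165880} \approx -1.8485$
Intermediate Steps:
$L = 429$ ($L = 33 \cdot 13 = 429$)
$\frac{f}{L} - \frac{3169}{-1160} = - \frac{1965}{429} - \frac{3169}{-1160} = \left(-1965\right) \frac{1}{429} - - \frac{3169}{1160} = - \frac{655}{143} + \frac{3169}{1160} = - \frac{306633}{165880}$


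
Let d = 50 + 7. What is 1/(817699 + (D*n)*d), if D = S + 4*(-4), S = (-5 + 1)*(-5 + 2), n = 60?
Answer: 1/804019 ≈ 1.2438e-6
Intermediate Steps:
S = 12 (S = -4*(-3) = 12)
D = -4 (D = 12 + 4*(-4) = 12 - 16 = -4)
d = 57
1/(817699 + (D*n)*d) = 1/(817699 - 4*60*57) = 1/(817699 - 240*57) = 1/(817699 - 13680) = 1/804019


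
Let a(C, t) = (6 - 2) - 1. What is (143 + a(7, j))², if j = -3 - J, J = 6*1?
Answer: 21316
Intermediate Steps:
J = 6
j = -9 (j = -3 - 1*6 = -3 - 6 = -9)
a(C, t) = 3 (a(C, t) = 4 - 1 = 3)
(143 + a(7, j))² = (143 + 3)² = 146² = 21316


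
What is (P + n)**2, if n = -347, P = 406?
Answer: 3481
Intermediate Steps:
(P + n)**2 = (406 - 347)**2 = 59**2 = 3481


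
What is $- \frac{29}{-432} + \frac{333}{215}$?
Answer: $\frac{150091}{92880} \approx 1.616$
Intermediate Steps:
$- \frac{29}{-432} + \frac{333}{215} = \left(-29\right) \left(- \frac{1}{432}\right) + 333 \cdot \frac{1}{215} = \frac{29}{432} + \frac{333}{215} = \frac{150091}{92880}$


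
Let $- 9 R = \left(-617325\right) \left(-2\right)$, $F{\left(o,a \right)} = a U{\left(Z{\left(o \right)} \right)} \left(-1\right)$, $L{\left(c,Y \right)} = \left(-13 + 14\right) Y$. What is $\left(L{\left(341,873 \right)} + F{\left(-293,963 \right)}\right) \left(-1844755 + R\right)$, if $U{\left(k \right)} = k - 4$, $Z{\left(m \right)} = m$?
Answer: $-568586396820$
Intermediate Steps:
$L{\left(c,Y \right)} = Y$ ($L{\left(c,Y \right)} = 1 Y = Y$)
$U{\left(k \right)} = -4 + k$ ($U{\left(k \right)} = k - 4 = -4 + k$)
$F{\left(o,a \right)} = - a \left(-4 + o\right)$ ($F{\left(o,a \right)} = a \left(-4 + o\right) \left(-1\right) = - a \left(-4 + o\right)$)
$R = - \frac{411550}{3}$ ($R = - \frac{\left(-617325\right) \left(-2\right)}{9} = \left(- \frac{1}{9}\right) 1234650 = - \frac{411550}{3} \approx -1.3718 \cdot 10^{5}$)
$\left(L{\left(341,873 \right)} + F{\left(-293,963 \right)}\right) \left(-1844755 + R\right) = \left(873 + 963 \left(4 - -293\right)\right) \left(-1844755 - \frac{411550}{3}\right) = \left(873 + 963 \left(4 + 293\right)\right) \left(- \frac{5945815}{3}\right) = \left(873 + 963 \cdot 297\right) \left(- \frac{5945815}{3}\right) = \left(873 + 286011\right) \left(- \frac{5945815}{3}\right) = 286884 \left(- \frac{5945815}{3}\right) = -568586396820$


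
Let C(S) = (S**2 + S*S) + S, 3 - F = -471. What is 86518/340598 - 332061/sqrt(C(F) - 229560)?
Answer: 43259/170299 - 110687*sqrt(24474)/24474 ≈ -707.27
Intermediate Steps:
F = 474 (F = 3 - 1*(-471) = 3 + 471 = 474)
C(S) = S + 2*S**2 (C(S) = (S**2 + S**2) + S = 2*S**2 + S = S + 2*S**2)
86518/340598 - 332061/sqrt(C(F) - 229560) = 86518/340598 - 332061/sqrt(474*(1 + 2*474) - 229560) = 86518*(1/340598) - 332061/sqrt(474*(1 + 948) - 229560) = 43259/170299 - 332061/sqrt(474*949 - 229560) = 43259/170299 - 332061/sqrt(449826 - 229560) = 43259/170299 - 332061*sqrt(24474)/73422 = 43259/170299 - 110687*sqrt(24474)/24474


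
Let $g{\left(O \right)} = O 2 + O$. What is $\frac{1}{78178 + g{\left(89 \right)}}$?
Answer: $\frac{1}{78445} \approx 1.2748 \cdot 10^{-5}$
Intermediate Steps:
$g{\left(O \right)} = 3 O$ ($g{\left(O \right)} = 2 O + O = 3 O$)
$\frac{1}{78178 + g{\left(89 \right)}} = \frac{1}{78178 + 3 \cdot 89} = \frac{1}{78178 + 267} = \frac{1}{78445}$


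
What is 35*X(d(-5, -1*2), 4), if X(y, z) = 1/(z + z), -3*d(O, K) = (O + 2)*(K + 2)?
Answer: 35/8 ≈ 4.3750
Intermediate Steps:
d(O, K) = -(2 + K)*(2 + O)/3 (d(O, K) = -(O + 2)*(K + 2)/3 = -(2 + O)*(2 + K)/3 = -(2 + K)*(2 + O)/3)
X(y, z) = 1/(2*z)
35*X(d(-5, -1*2), 4) = 35*((½)/4) = 35*((½)*(¼)) = 35*(⅛) = 35/8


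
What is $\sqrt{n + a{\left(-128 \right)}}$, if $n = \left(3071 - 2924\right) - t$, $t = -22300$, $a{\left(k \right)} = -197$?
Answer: $5 \sqrt{890} \approx 149.16$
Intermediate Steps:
$n = 22447$ ($n = \left(3071 - 2924\right) - -22300 = 147 + 22300 = 22447$)
$\sqrt{n + a{\left(-128 \right)}} = \sqrt{22447 - 197} = \sqrt{22250} = 5 \sqrt{890}$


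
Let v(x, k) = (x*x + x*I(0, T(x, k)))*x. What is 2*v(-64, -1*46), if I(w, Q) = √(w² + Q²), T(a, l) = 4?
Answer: -491520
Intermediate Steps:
I(w, Q) = √(Q² + w²)
v(x, k) = x*(x² + 4*x) (v(x, k) = (x*x + x*√(4² + 0²))*x = (x² + x*√(16 + 0))*x = (x² + x*√16)*x = (x² + x*4)*x = (x² + 4*x)*x = x*(x² + 4*x))
2*v(-64, -1*46) = 2*((-64)²*(4 - 64)) = 2*(4096*(-60)) = 2*(-245760) = -491520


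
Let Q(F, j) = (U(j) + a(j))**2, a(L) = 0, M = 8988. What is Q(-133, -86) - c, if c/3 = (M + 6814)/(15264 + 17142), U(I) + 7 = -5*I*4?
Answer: 15848519068/5401 ≈ 2.9344e+6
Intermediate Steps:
U(I) = -7 - 20*I (U(I) = -7 - 5*I*4 = -7 - 20*I)
Q(F, j) = (-7 - 20*j)**2 (Q(F, j) = ((-7 - 20*j) + 0)**2 = (-7 - 20*j)**2)
c = 7901/5401 (c = 3*((8988 + 6814)/(15264 + 17142)) = 3*(15802/32406) = 3*(15802*(1/32406)) = 3*(7901/16203) = 7901/5401 ≈ 1.4629)
Q(-133, -86) - c = (7 + 20*(-86))**2 - 1*7901/5401 = (7 - 1720)**2 - 7901/5401 = (-1713)**2 - 7901/5401 = 2934369 - 7901/5401 = 15848519068/5401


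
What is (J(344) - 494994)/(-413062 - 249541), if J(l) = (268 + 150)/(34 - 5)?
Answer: 14354408/19215487 ≈ 0.74702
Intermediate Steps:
J(l) = 418/29
(J(344) - 494994)/(-413062 - 249541) = (418/29 - 494994)/(-413062 - 249541) = -14354408/29/(-662603) = -14354408/29*(-1/662603) = 14354408/19215487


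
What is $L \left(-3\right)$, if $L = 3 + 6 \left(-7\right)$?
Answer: $117$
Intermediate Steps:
$L = -39$ ($L = 3 - 42 = -39$)
$L \left(-3\right) = \left(-39\right) \left(-3\right) = 117$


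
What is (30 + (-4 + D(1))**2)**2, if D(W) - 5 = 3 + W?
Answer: 3025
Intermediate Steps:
D(W) = 8 + W (D(W) = 5 + (3 + W) = 8 + W)
(30 + (-4 + D(1))**2)**2 = (30 + (-4 + (8 + 1))**2)**2 = (30 + (-4 + 9)**2)**2 = (30 + 5**2)**2 = (30 + 25)**2 = 55**2 = 3025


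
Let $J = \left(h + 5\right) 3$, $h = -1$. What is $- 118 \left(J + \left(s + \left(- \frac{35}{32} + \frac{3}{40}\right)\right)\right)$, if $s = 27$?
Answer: $- \frac{358543}{80} \approx -4481.8$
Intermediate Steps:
$J = 12$ ($J = \left(-1 + 5\right) 3 = 4 \cdot 3 = 12$)
$- 118 \left(J + \left(s + \left(- \frac{35}{32} + \frac{3}{40}\right)\right)\right) = - 118 \left(12 + \left(27 + \left(- \frac{35}{32} + \frac{3}{40}\right)\right)\right) = - 118 \left(12 + \left(27 - \frac{163}{160}\right)\right) = - 118 \left(12 + \frac{4157}{160}\right) = \left(-118\right) \frac{6077}{160} = - \frac{358543}{80}$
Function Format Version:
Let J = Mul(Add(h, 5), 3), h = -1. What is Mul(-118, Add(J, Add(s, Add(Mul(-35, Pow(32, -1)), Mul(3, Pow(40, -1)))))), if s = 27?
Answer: Rational(-358543, 80) ≈ -4481.8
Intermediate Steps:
J = 12 (J = Mul(Add(-1, 5), 3) = Mul(4, 3) = 12)
Mul(-118, Add(J, Add(s, Add(Mul(-35, Pow(32, -1)), Mul(3, Pow(40, -1)))))) = Mul(-118, Add(12, Add(27, Add(Mul(-35, Pow(32, -1)), Mul(3, Pow(40, -1)))))) = Mul(-118, Add(12, Add(27, Add(Mul(-35, Rational(1, 32)), Mul(3, Rational(1, 40)))))) = Mul(-118, Add(12, Add(27, Add(Rational(-35, 32), Rational(3, 40))))) = Mul(-118, Add(12, Add(27, Rational(-163, 160)))) = Mul(-118, Add(12, Rational(4157, 160))) = Mul(-118, Rational(6077, 160)) = Rational(-358543, 80)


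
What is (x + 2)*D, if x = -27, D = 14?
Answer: -350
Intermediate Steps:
(x + 2)*D = (-27 + 2)*14 = -25*14 = -350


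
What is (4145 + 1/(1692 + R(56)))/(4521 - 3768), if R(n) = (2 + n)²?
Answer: 6985707/1269056 ≈ 5.5046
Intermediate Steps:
(4145 + 1/(1692 + R(56)))/(4521 - 3768) = (4145 + 1/(1692 + (2 + 56)²))/(4521 - 3768) = (4145 + 1/(1692 + 58²))/753 = (4145 + 1/(1692 + 3364))*(1/753) = (4145 + 1/5056)*(1/753) = (20957121/5056)*(1/753) = 6985707/1269056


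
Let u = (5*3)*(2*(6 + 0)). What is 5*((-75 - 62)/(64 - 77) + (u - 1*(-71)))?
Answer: 17000/13 ≈ 1307.7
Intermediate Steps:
u = 180 (u = 15*(2*6) = 15*12 = 180)
5*((-75 - 62)/(64 - 77) + (u - 1*(-71))) = 5*((-75 - 62)/(64 - 77) + (180 - 1*(-71))) = 5*(-137/(-13) + (180 + 71)) = 5*(-137*(-1/13) + 251) = 5*(137/13 + 251) = 5*(3400/13) = 17000/13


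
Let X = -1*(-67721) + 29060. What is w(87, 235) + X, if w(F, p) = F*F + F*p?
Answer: 124795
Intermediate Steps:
w(F, p) = F² + F*p
X = 96781 (X = 67721 + 29060 = 96781)
w(87, 235) + X = 87*(87 + 235) + 96781 = 87*322 + 96781 = 28014 + 96781 = 124795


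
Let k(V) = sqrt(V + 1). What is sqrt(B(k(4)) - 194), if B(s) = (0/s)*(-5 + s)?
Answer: I*sqrt(194) ≈ 13.928*I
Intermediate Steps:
k(V) = sqrt(1 + V)
B(s) = 0 (B(s) = 0*(-5 + s) = 0)
sqrt(B(k(4)) - 194) = sqrt(0 - 194) = sqrt(-194) = I*sqrt(194)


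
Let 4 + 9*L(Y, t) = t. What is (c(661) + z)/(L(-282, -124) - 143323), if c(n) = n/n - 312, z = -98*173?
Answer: 31077/258007 ≈ 0.12045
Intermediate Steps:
z = -16954
c(n) = -311 (c(n) = 1 - 312 = -311)
L(Y, t) = -4/9 + t/9
(c(661) + z)/(L(-282, -124) - 143323) = (-311 - 16954)/((-4/9 + (⅑)*(-124)) - 143323) = -17265/((-4/9 - 124/9) - 143323) = -17265/(-128/9 - 143323) = -17265/(-1290035/9) = -17265*(-9/1290035) = 31077/258007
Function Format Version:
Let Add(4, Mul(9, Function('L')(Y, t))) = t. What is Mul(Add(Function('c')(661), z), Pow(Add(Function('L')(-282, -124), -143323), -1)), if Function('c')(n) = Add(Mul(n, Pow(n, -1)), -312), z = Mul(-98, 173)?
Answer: Rational(31077, 258007) ≈ 0.12045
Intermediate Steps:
z = -16954
Function('c')(n) = -311 (Function('c')(n) = Add(1, -312) = -311)
Function('L')(Y, t) = Add(Rational(-4, 9), Mul(Rational(1, 9), t))
Mul(Add(Function('c')(661), z), Pow(Add(Function('L')(-282, -124), -143323), -1)) = Mul(Add(-311, -16954), Pow(Add(Add(Rational(-4, 9), Mul(Rational(1, 9), -124)), -143323), -1)) = Mul(-17265, Pow(Add(Add(Rational(-4, 9), Rational(-124, 9)), -143323), -1)) = Mul(-17265, Pow(Add(Rational(-128, 9), -143323), -1)) = Mul(-17265, Pow(Rational(-1290035, 9), -1)) = Mul(-17265, Rational(-9, 1290035)) = Rational(31077, 258007)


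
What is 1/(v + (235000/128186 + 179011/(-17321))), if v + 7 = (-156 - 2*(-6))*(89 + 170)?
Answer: -1110154853/41421544615982 ≈ -2.6801e-5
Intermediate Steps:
v = -37303 (v = -7 + (-156 - 2*(-6))*(89 + 170) = -7 + (-156 + 12)*259 = -7 - 144*259 = -7 - 37296 = -37303)
1/(v + (235000/128186 + 179011/(-17321))) = 1/(-37303 + (235000/128186 + 179011/(-17321))) = 1/(-37303 + (235000*(1/128186) + 179011*(-1/17321))) = 1/(-37303 + (117500/64093 - 179011/17321)) = 1/(-37303 - 9438134523/1110154853) = 1/(-41421544615982/1110154853) = -1110154853/41421544615982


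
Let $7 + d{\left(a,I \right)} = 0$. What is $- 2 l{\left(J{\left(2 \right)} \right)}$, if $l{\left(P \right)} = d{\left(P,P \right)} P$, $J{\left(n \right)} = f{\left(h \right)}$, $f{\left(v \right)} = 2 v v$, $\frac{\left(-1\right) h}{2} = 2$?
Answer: $448$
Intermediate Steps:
$h = -4$ ($h = \left(-2\right) 2 = -4$)
$d{\left(a,I \right)} = -7$ ($d{\left(a,I \right)} = -7 + 0 = -7$)
$f{\left(v \right)} = 2 v^{2}$
$J{\left(n \right)} = 32$ ($J{\left(n \right)} = 2 \left(-4\right)^{2} = 2 \cdot 16 = 32$)
$l{\left(P \right)} = - 7 P$
$- 2 l{\left(J{\left(2 \right)} \right)} = - 2 \left(\left(-7\right) 32\right) = \left(-2\right) \left(-224\right) = 448$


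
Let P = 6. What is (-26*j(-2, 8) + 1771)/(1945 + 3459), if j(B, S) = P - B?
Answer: 1563/5404 ≈ 0.28923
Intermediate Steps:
j(B, S) = 6 - B
(-26*j(-2, 8) + 1771)/(1945 + 3459) = (-26*(6 - 1*(-2)) + 1771)/(1945 + 3459) = (-26*(6 + 2) + 1771)/5404 = (-26*8 + 1771)*(1/5404) = (-208 + 1771)*(1/5404) = 1563*(1/5404) = 1563/5404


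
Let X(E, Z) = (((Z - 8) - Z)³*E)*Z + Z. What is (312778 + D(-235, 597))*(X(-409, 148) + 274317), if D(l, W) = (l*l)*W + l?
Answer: 1040619141193932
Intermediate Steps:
D(l, W) = l + W*l² (D(l, W) = l²*W + l = W*l² + l = l + W*l²)
X(E, Z) = Z - 512*E*Z (X(E, Z) = (((-8 + Z) - Z)³*E)*Z + Z = ((-8)³*E)*Z + Z = (-512*E)*Z + Z = -512*E*Z + Z = Z - 512*E*Z)
(312778 + D(-235, 597))*(X(-409, 148) + 274317) = (312778 - 235*(1 + 597*(-235)))*(148*(1 - 512*(-409)) + 274317) = (312778 - 235*(1 - 140295))*(148*(1 + 209408) + 274317) = (312778 - 235*(-140294))*(148*209409 + 274317) = (312778 + 32969090)*(30992532 + 274317) = 33281868*31266849 = 1040619141193932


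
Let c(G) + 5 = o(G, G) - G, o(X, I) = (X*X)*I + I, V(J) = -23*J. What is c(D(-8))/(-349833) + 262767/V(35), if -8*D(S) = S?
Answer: -91924564691/281615565 ≈ -326.42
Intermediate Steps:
D(S) = -S/8
o(X, I) = I + I*X² (o(X, I) = X²*I + I = I*X² + I = I + I*X²)
c(G) = -5 - G + G*(1 + G²) (c(G) = -5 + (G*(1 + G²) - G) = -5 + (-G + G*(1 + G²)) = -5 - G + G*(1 + G²))
c(D(-8))/(-349833) + 262767/V(35) = (-5 + (-⅛*(-8))³)/(-349833) + 262767/((-23*35)) = (-5 + 1³)*(-1/349833) + 262767/(-805) = (-5 + 1)*(-1/349833) + 262767*(-1/805) = -4*(-1/349833) - 262767/805 = 4/349833 - 262767/805 = -91924564691/281615565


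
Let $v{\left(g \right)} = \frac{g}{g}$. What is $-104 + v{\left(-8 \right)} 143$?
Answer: $39$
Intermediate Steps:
$v{\left(g \right)} = 1$
$-104 + v{\left(-8 \right)} 143 = -104 + 1 \cdot 143 = -104 + 143 = 39$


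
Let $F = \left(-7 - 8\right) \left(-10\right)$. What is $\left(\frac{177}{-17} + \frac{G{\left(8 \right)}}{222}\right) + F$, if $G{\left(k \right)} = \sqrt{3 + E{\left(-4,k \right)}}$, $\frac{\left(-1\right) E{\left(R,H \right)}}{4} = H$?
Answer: $\frac{2373}{17} + \frac{i \sqrt{29}}{222} \approx 139.59 + 0.024258 i$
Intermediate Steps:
$E{\left(R,H \right)} = - 4 H$
$F = 150$ ($F = \left(-15\right) \left(-10\right) = 150$)
$G{\left(k \right)} = \sqrt{3 - 4 k}$
$\left(\frac{177}{-17} + \frac{G{\left(8 \right)}}{222}\right) + F = \left(\frac{177}{-17} + \frac{\sqrt{3 - 32}}{222}\right) + 150 = \left(177 \left(- \frac{1}{17}\right) + \sqrt{3 - 32} \cdot \frac{1}{222}\right) + 150 = \left(- \frac{177}{17} + \sqrt{-29} \cdot \frac{1}{222}\right) + 150 = \left(- \frac{177}{17} + i \sqrt{29} \cdot \frac{1}{222}\right) + 150 = \left(- \frac{177}{17} + \frac{i \sqrt{29}}{222}\right) + 150 = \frac{2373}{17} + \frac{i \sqrt{29}}{222}$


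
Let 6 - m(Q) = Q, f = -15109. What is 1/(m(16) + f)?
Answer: -1/15119 ≈ -6.6142e-5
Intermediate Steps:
m(Q) = 6 - Q
1/(m(16) + f) = 1/((6 - 1*16) - 15109) = 1/((6 - 16) - 15109) = 1/(-10 - 15109) = 1/(-15119) = -1/15119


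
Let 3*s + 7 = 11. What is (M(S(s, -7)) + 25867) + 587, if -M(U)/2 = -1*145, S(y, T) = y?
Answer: 26744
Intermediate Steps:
s = 4/3 (s = -7/3 + (1/3)*11 = -7/3 + 11/3 = 4/3 ≈ 1.3333)
M(U) = 290 (M(U) = -(-2)*145 = -2*(-145) = 290)
(M(S(s, -7)) + 25867) + 587 = (290 + 25867) + 587 = 26157 + 587 = 26744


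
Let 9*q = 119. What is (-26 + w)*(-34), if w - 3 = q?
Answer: 2992/9 ≈ 332.44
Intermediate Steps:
q = 119/9 (q = (⅑)*119 = 119/9 ≈ 13.222)
w = 146/9 (w = 3 + 119/9 = 146/9 ≈ 16.222)
(-26 + w)*(-34) = (-26 + 146/9)*(-34) = -88/9*(-34) = 2992/9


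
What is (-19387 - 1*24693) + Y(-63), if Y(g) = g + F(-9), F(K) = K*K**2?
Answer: -44872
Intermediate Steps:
F(K) = K**3
Y(g) = -729 + g (Y(g) = g + (-9)**3 = g - 729 = -729 + g)
(-19387 - 1*24693) + Y(-63) = (-19387 - 1*24693) + (-729 - 63) = (-19387 - 24693) - 792 = -44080 - 792 = -44872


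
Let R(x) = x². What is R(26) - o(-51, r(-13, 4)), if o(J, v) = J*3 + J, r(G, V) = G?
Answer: 880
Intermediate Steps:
o(J, v) = 4*J (o(J, v) = 3*J + J = 4*J)
R(26) - o(-51, r(-13, 4)) = 26² - 4*(-51) = 676 - 1*(-204) = 676 + 204 = 880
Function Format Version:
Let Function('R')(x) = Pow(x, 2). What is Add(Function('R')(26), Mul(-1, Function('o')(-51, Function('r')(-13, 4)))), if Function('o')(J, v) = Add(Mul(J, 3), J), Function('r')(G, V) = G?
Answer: 880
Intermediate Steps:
Function('o')(J, v) = Mul(4, J) (Function('o')(J, v) = Add(Mul(3, J), J) = Mul(4, J))
Add(Function('R')(26), Mul(-1, Function('o')(-51, Function('r')(-13, 4)))) = Add(Pow(26, 2), Mul(-1, Mul(4, -51))) = Add(676, Mul(-1, -204)) = Add(676, 204) = 880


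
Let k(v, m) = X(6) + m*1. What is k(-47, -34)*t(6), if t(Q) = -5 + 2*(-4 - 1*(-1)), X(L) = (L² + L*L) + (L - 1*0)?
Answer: -484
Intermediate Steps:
X(L) = L + 2*L² (X(L) = (L² + L²) + (L + 0) = 2*L² + L = L + 2*L²)
k(v, m) = 78 + m (k(v, m) = 6*(1 + 2*6) + m*1 = 6*(1 + 12) + m = 6*13 + m = 78 + m)
t(Q) = -11 (t(Q) = -5 + 2*(-4 + 1) = -5 + 2*(-3) = -5 - 6 = -11)
k(-47, -34)*t(6) = (78 - 34)*(-11) = 44*(-11) = -484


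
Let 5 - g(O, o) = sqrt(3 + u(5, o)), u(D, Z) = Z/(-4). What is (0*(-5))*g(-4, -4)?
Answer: 0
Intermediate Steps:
u(D, Z) = -Z/4 (u(D, Z) = Z*(-1/4) = -Z/4)
g(O, o) = 5 - sqrt(3 - o/4)
(0*(-5))*g(-4, -4) = (0*(-5))*(5 - sqrt(12 - 1*(-4))/2) = 0*(5 - sqrt(12 + 4)/2) = 0*(5 - sqrt(16)/2) = 0*(5 - 1/2*4) = 0*(5 - 2) = 0*3 = 0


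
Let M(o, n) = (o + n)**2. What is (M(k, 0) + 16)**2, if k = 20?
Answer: 173056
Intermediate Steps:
M(o, n) = (n + o)**2
(M(k, 0) + 16)**2 = ((0 + 20)**2 + 16)**2 = (20**2 + 16)**2 = (400 + 16)**2 = 416**2 = 173056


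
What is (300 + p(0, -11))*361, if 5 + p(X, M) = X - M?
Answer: 110466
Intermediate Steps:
p(X, M) = -5 + X - M (p(X, M) = -5 + (X - M) = -5 + X - M)
(300 + p(0, -11))*361 = (300 + (-5 + 0 - 1*(-11)))*361 = (300 + (-5 + 0 + 11))*361 = (300 + 6)*361 = 306*361 = 110466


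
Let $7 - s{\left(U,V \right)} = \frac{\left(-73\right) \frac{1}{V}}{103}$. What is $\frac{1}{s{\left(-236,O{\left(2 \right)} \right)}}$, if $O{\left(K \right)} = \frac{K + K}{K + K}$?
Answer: $\frac{103}{794} \approx 0.12972$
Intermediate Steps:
$O{\left(K \right)} = 1$ ($O{\left(K \right)} = \frac{2 K}{2 K} = 2 K \frac{1}{2 K} = 1$)
$s{\left(U,V \right)} = 7 + \frac{73}{103 V}$ ($s{\left(U,V \right)} = 7 - \frac{\left(-73\right) \frac{1}{V}}{103} = 7 - - \frac{73}{V} \frac{1}{103} = 7 - - \frac{73}{103 V} = 7 + \frac{73}{103 V}$)
$\frac{1}{s{\left(-236,O{\left(2 \right)} \right)}} = \frac{1}{7 + \frac{73}{103 \cdot 1}} = \frac{1}{7 + \frac{73}{103} \cdot 1} = \frac{1}{7 + \frac{73}{103}} = \frac{1}{\frac{794}{103}} = \frac{103}{794}$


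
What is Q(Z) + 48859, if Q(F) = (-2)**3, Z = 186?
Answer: 48851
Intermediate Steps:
Q(F) = -8
Q(Z) + 48859 = -8 + 48859 = 48851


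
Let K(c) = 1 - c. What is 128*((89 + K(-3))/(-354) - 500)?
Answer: -3777984/59 ≈ -64034.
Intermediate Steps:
128*((89 + K(-3))/(-354) - 500) = 128*((89 + (1 - 1*(-3)))/(-354) - 500) = 128*((89 + (1 + 3))*(-1/354) - 500) = 128*((89 + 4)*(-1/354) - 500) = 128*(93*(-1/354) - 500) = 128*(-31/118 - 500) = 128*(-59031/118) = -3777984/59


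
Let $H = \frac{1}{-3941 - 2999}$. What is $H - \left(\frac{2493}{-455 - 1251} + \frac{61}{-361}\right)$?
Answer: $\frac{3483707397}{2137055020} \approx 1.6301$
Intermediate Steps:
$H = - \frac{1}{6940}$ ($H = \frac{1}{-6940} = - \frac{1}{6940} \approx -0.00014409$)
$H - \left(\frac{2493}{-455 - 1251} + \frac{61}{-361}\right) = - \frac{1}{6940} - \left(\frac{2493}{-455 - 1251} + \frac{61}{-361}\right) = - \frac{1}{6940} - \left(\frac{2493}{-1706} + 61 \left(- \frac{1}{361}\right)\right) = - \frac{1}{6940} - \left(2493 \left(- \frac{1}{1706}\right) - \frac{61}{361}\right) = - \frac{1}{6940} - \left(- \frac{2493}{1706} - \frac{61}{361}\right) = - \frac{1}{6940} - - \frac{1004039}{615866} = - \frac{1}{6940} + \frac{1004039}{615866} = \frac{3483707397}{2137055020}$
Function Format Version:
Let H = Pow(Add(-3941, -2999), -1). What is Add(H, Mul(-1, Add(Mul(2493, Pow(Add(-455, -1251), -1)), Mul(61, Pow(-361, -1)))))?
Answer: Rational(3483707397, 2137055020) ≈ 1.6301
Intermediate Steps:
H = Rational(-1, 6940) (H = Pow(-6940, -1) = Rational(-1, 6940) ≈ -0.00014409)
Add(H, Mul(-1, Add(Mul(2493, Pow(Add(-455, -1251), -1)), Mul(61, Pow(-361, -1))))) = Add(Rational(-1, 6940), Mul(-1, Add(Mul(2493, Pow(Add(-455, -1251), -1)), Mul(61, Pow(-361, -1))))) = Add(Rational(-1, 6940), Mul(-1, Add(Mul(2493, Pow(-1706, -1)), Mul(61, Rational(-1, 361))))) = Add(Rational(-1, 6940), Mul(-1, Add(Mul(2493, Rational(-1, 1706)), Rational(-61, 361)))) = Add(Rational(-1, 6940), Mul(-1, Add(Rational(-2493, 1706), Rational(-61, 361)))) = Add(Rational(-1, 6940), Mul(-1, Rational(-1004039, 615866))) = Add(Rational(-1, 6940), Rational(1004039, 615866)) = Rational(3483707397, 2137055020)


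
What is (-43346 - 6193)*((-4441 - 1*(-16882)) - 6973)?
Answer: -270879252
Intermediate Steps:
(-43346 - 6193)*((-4441 - 1*(-16882)) - 6973) = -49539*((-4441 + 16882) - 6973) = -49539*(12441 - 6973) = -49539*5468 = -270879252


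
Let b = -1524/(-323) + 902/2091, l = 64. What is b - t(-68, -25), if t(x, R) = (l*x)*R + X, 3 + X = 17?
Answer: -105435776/969 ≈ -1.0881e+5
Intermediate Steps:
X = 14 (X = -3 + 17 = 14)
t(x, R) = 14 + 64*R*x (t(x, R) = (64*x)*R + 14 = 64*R*x + 14 = 14 + 64*R*x)
b = 4990/969 (b = -1524*(-1/323) + 902*(1/2091) = 1524/323 + 22/51 = 4990/969 ≈ 5.1496)
b - t(-68, -25) = 4990/969 - (14 + 64*(-25)*(-68)) = 4990/969 - (14 + 108800) = 4990/969 - 1*108814 = 4990/969 - 108814 = -105435776/969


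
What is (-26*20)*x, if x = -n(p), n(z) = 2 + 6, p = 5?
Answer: 4160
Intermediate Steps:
n(z) = 8
x = -8 (x = -1*8 = -8)
(-26*20)*x = -26*20*(-8) = -520*(-8) = 4160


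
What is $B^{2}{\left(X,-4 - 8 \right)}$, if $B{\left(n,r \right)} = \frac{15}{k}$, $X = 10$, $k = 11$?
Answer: $\frac{225}{121} \approx 1.8595$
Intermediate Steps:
$B{\left(n,r \right)} = \frac{15}{11}$
$B^{2}{\left(X,-4 - 8 \right)} = \left(\frac{15}{11}\right)^{2} = \frac{225}{121}$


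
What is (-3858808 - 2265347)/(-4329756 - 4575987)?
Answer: 2041385/2968581 ≈ 0.68766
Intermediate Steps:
(-3858808 - 2265347)/(-4329756 - 4575987) = -6124155/(-8905743) = -6124155*(-1/8905743) = 2041385/2968581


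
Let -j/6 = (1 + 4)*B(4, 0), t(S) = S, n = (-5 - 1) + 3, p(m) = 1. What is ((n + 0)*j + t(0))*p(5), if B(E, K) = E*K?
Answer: 0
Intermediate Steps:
n = -3 (n = -6 + 3 = -3)
j = 0 (j = -6*(1 + 4)*4*0 = -30*0 = -6*0 = 0)
((n + 0)*j + t(0))*p(5) = ((-3 + 0)*0 + 0)*1 = (-3*0 + 0)*1 = (0 + 0)*1 = 0*1 = 0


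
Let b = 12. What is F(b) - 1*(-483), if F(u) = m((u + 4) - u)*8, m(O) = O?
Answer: 515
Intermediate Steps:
F(u) = 32 (F(u) = ((u + 4) - u)*8 = ((4 + u) - u)*8 = 4*8 = 32)
F(b) - 1*(-483) = 32 - 1*(-483) = 32 + 483 = 515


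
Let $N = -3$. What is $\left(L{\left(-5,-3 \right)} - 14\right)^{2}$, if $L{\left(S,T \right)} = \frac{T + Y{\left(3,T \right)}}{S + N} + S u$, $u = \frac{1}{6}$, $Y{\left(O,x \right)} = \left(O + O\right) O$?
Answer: $\frac{160801}{576} \approx 279.17$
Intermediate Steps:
$Y{\left(O,x \right)} = 2 O^{2}$ ($Y{\left(O,x \right)} = 2 O O = 2 O^{2}$)
$u = \frac{1}{6} \approx 0.16667$
$L{\left(S,T \right)} = \frac{S}{6} + \frac{18 + T}{-3 + S}$ ($L{\left(S,T \right)} = \frac{T + 2 \cdot 3^{2}}{S - 3} + S \frac{1}{6} = \frac{T + 2 \cdot 9}{-3 + S} + \frac{S}{6} = \frac{T + 18}{-3 + S} + \frac{S}{6} = \frac{18 + T}{-3 + S} + \frac{S}{6} = \frac{S}{6} + \frac{18 + T}{-3 + S}$)
$\left(L{\left(-5,-3 \right)} - 14\right)^{2} = \left(\frac{18 - 3 - - \frac{5}{2} + \frac{\left(-5\right)^{2}}{6}}{-3 - 5} - 14\right)^{2} = \left(\frac{18 - 3 + \frac{5}{2} + \frac{1}{6} \cdot 25}{-8} - 14\right)^{2} = \left(- \frac{18 - 3 + \frac{5}{2} + \frac{25}{6}}{8} - 14\right)^{2} = \left(\left(- \frac{1}{8}\right) \frac{65}{3} - 14\right)^{2} = \left(- \frac{65}{24} - 14\right)^{2} = \left(- \frac{401}{24}\right)^{2} = \frac{160801}{576}$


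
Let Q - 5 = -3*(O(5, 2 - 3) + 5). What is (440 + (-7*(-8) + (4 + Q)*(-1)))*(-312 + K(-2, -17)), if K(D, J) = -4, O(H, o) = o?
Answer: -157684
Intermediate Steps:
Q = -7 (Q = 5 - 3*((2 - 3) + 5) = 5 - 3*(-1 + 5) = 5 - 3*4 = 5 - 12 = -7)
(440 + (-7*(-8) + (4 + Q)*(-1)))*(-312 + K(-2, -17)) = (440 + (-7*(-8) + (4 - 7)*(-1)))*(-312 - 4) = (440 + (56 - 3*(-1)))*(-316) = (440 + (56 + 3))*(-316) = (440 + 59)*(-316) = 499*(-316) = -157684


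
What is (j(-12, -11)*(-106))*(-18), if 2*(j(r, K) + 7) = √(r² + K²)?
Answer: -13356 + 954*√265 ≈ 2174.0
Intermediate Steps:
j(r, K) = -7 + √(K² + r²)/2 (j(r, K) = -7 + √(r² + K²)/2 = -7 + √(K² + r²)/2)
(j(-12, -11)*(-106))*(-18) = ((-7 + √((-11)² + (-12)²)/2)*(-106))*(-18) = ((-7 + √(121 + 144)/2)*(-106))*(-18) = ((-7 + √265/2)*(-106))*(-18) = (742 - 53*√265)*(-18) = -13356 + 954*√265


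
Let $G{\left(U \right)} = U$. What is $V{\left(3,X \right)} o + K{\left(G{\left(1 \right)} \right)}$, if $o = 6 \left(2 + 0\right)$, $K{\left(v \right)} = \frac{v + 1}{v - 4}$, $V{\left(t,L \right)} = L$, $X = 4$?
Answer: $\frac{142}{3} \approx 47.333$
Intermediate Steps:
$K{\left(v \right)} = \frac{1 + v}{-4 + v}$
$o = 12$ ($o = 6 \cdot 2 = 12$)
$V{\left(3,X \right)} o + K{\left(G{\left(1 \right)} \right)} = 4 \cdot 12 + \frac{1 + 1}{-4 + 1} = 48 + \frac{1}{-3} \cdot 2 = 48 - \frac{2}{3} = \frac{142}{3}$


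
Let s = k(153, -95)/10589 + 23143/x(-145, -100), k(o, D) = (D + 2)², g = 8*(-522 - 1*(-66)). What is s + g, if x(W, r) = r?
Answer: -4107063527/1058900 ≈ -3878.6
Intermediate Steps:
g = -3648 (g = 8*(-522 + 66) = 8*(-456) = -3648)
k(o, D) = (2 + D)²
s = -244196327/1058900 (s = (2 - 95)²/10589 + 23143/(-100) = (-93)²*(1/10589) + 23143*(-1/100) = 8649*(1/10589) - 23143/100 = 8649/10589 - 23143/100 = -244196327/1058900 ≈ -230.61)
s + g = -244196327/1058900 - 3648 = -4107063527/1058900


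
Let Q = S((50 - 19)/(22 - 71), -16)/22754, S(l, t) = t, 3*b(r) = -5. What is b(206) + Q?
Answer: -56909/34131 ≈ -1.6674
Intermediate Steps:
b(r) = -5/3 (b(r) = (⅓)*(-5) = -5/3)
Q = -8/11377 (Q = -16/22754 = -16*1/22754 = -8/11377 ≈ -0.00070317)
b(206) + Q = -5/3 - 8/11377 = -56909/34131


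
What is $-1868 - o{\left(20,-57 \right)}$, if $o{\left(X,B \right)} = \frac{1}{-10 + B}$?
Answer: $- \frac{125155}{67} \approx -1868.0$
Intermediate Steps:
$-1868 - o{\left(20,-57 \right)} = -1868 - \frac{1}{-10 - 57} = -1868 - \frac{1}{-67} = -1868 - - \frac{1}{67} = -1868 + \frac{1}{67} = - \frac{125155}{67}$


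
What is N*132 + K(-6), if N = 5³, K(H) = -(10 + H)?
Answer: 16496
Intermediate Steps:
K(H) = -10 - H
N = 125
N*132 + K(-6) = 125*132 + (-10 - 1*(-6)) = 16500 + (-10 + 6) = 16500 - 4 = 16496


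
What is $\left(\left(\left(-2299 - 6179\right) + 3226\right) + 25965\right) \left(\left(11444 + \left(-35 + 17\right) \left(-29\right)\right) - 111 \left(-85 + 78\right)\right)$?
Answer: $263945759$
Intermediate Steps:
$\left(\left(\left(-2299 - 6179\right) + 3226\right) + 25965\right) \left(\left(11444 + \left(-35 + 17\right) \left(-29\right)\right) - 111 \left(-85 + 78\right)\right) = \left(\left(\left(-2299 - 6179\right) + 3226\right) + 25965\right) \left(\left(11444 - -522\right) - -777\right) = \left(\left(-8478 + 3226\right) + 25965\right) \left(\left(11444 + 522\right) + 777\right) = \left(-5252 + 25965\right) \left(11966 + 777\right) = 20713 \cdot 12743 = 263945759$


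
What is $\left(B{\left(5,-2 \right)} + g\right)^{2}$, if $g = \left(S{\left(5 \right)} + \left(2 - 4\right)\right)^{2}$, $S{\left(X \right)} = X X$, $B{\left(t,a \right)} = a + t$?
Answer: $283024$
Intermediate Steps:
$S{\left(X \right)} = X^{2}$
$g = 529$ ($g = \left(5^{2} + \left(2 - 4\right)\right)^{2} = \left(25 + \left(2 - 4\right)\right)^{2} = \left(25 - 2\right)^{2} = 23^{2} = 529$)
$\left(B{\left(5,-2 \right)} + g\right)^{2} = \left(\left(-2 + 5\right) + 529\right)^{2} = \left(3 + 529\right)^{2} = 532^{2} = 283024$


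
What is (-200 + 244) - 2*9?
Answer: 26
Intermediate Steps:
(-200 + 244) - 2*9 = 44 - 18 = 26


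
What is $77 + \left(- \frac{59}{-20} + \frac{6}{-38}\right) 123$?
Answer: $\frac{159763}{380} \approx 420.43$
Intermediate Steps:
$77 + \left(- \frac{59}{-20} + \frac{6}{-38}\right) 123 = 77 + \left(\left(-59\right) \left(- \frac{1}{20}\right) + 6 \left(- \frac{1}{38}\right)\right) 123 = 77 + \left(\frac{59}{20} - \frac{3}{19}\right) 123 = 77 + \frac{1061}{380} \cdot 123 = 77 + \frac{130503}{380} = \frac{159763}{380}$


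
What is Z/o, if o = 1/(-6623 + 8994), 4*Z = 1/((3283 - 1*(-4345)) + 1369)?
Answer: 2371/35988 ≈ 0.065883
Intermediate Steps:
Z = 1/35988 (Z = 1/(4*((3283 - 1*(-4345)) + 1369)) = 1/(4*((3283 + 4345) + 1369)) = 1/(4*(7628 + 1369)) = (¼)/8997 = (¼)*(1/8997) = 1/35988 ≈ 2.7787e-5)
o = 1/2371 ≈ 0.00042176
Z/o = 1/(35988*(1/2371)) = (1/35988)*2371 = 2371/35988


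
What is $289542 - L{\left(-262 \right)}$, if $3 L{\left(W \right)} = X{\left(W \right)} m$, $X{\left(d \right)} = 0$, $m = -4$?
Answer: $289542$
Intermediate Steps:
$L{\left(W \right)} = 0$ ($L{\left(W \right)} = \frac{0 \left(-4\right)}{3} = \frac{1}{3} \cdot 0 = 0$)
$289542 - L{\left(-262 \right)} = 289542 - 0 = 289542 + 0 = 289542$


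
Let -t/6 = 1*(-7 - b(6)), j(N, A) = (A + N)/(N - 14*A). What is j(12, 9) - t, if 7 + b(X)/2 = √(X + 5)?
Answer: 1589/38 - 12*√11 ≈ 2.0163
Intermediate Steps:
b(X) = -14 + 2*√(5 + X) (b(X) = -14 + 2*√(X + 5) = -14 + 2*√(5 + X))
j(N, A) = (A + N)/(N - 14*A)
t = -42 + 12*√11 (t = -6*(-7 - (-14 + 2*√(5 + 6))) = -6*(-7 - (-14 + 2*√11)) = -6*(-7 + (14 - 2*√11)) = -6*(7 - 2*√11) = -42 + 12*√11 ≈ -2.2005)
j(12, 9) - t = (-1*9 - 1*12)/(-1*12 + 14*9) - (-42 + 12*√11) = (-9 - 12)/(-12 + 126) + (42 - 12*√11) = -21/114 + (42 - 12*√11) = (1/114)*(-21) + (42 - 12*√11) = -7/38 + (42 - 12*√11) = 1589/38 - 12*√11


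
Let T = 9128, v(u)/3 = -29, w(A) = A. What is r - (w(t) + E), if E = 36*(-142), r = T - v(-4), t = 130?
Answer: 14197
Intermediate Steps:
v(u) = -87 (v(u) = 3*(-29) = -87)
r = 9215 (r = 9128 - 1*(-87) = 9128 + 87 = 9215)
E = -5112
r - (w(t) + E) = 9215 - (130 - 5112) = 9215 - 1*(-4982) = 9215 + 4982 = 14197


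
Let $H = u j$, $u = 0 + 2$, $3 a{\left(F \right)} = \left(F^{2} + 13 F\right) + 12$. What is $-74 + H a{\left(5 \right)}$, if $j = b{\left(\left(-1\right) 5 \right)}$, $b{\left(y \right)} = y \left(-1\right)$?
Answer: $266$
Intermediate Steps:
$a{\left(F \right)} = 4 + \frac{F^{2}}{3} + \frac{13 F}{3}$ ($a{\left(F \right)} = \frac{\left(F^{2} + 13 F\right) + 12}{3} = \frac{12 + F^{2} + 13 F}{3} = 4 + \frac{F^{2}}{3} + \frac{13 F}{3}$)
$b{\left(y \right)} = - y$
$u = 2$
$j = 5$ ($j = - \left(-1\right) 5 = \left(-1\right) \left(-5\right) = 5$)
$H = 10$ ($H = 2 \cdot 5 = 10$)
$-74 + H a{\left(5 \right)} = -74 + 10 \left(4 + \frac{5^{2}}{3} + \frac{13}{3} \cdot 5\right) = -74 + 10 \left(4 + \frac{1}{3} \cdot 25 + \frac{65}{3}\right) = -74 + 10 \left(4 + \frac{25}{3} + \frac{65}{3}\right) = -74 + 10 \cdot 34 = -74 + 340 = 266$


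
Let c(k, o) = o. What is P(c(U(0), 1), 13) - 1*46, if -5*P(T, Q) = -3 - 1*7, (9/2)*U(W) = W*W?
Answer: -44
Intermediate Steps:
U(W) = 2*W**2/9 (U(W) = 2*(W*W)/9 = 2*W**2/9)
P(T, Q) = 2 (P(T, Q) = -(-3 - 1*7)/5 = -(-3 - 7)/5 = -1/5*(-10) = 2)
P(c(U(0), 1), 13) - 1*46 = 2 - 1*46 = 2 - 46 = -44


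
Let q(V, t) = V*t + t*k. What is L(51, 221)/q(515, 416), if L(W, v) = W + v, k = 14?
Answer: 17/13754 ≈ 0.0012360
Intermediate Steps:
q(V, t) = 14*t + V*t (q(V, t) = V*t + t*14 = V*t + 14*t = 14*t + V*t)
L(51, 221)/q(515, 416) = (51 + 221)/((416*(14 + 515))) = 272/((416*529)) = 272/220064 = 272*(1/220064) = 17/13754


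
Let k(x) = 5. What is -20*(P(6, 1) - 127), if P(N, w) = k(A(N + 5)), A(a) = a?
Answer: 2440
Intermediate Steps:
P(N, w) = 5
-20*(P(6, 1) - 127) = -20*(5 - 127) = -20*(-122) = 2440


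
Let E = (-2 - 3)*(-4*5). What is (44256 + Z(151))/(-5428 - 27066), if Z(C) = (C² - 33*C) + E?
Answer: -4441/2321 ≈ -1.9134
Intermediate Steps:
E = 100 (E = -5*(-20) = 100)
Z(C) = 100 + C² - 33*C (Z(C) = (C² - 33*C) + 100 = 100 + C² - 33*C)
(44256 + Z(151))/(-5428 - 27066) = (44256 + (100 + 151² - 33*151))/(-5428 - 27066) = (44256 + (100 + 22801 - 4983))/(-32494) = (44256 + 17918)*(-1/32494) = 62174*(-1/32494) = -4441/2321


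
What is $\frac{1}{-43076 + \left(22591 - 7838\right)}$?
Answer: $- \frac{1}{28323} \approx -3.5307 \cdot 10^{-5}$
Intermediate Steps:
$\frac{1}{-43076 + \left(22591 - 7838\right)} = \frac{1}{-43076 + 14753} = \frac{1}{-28323} = - \frac{1}{28323}$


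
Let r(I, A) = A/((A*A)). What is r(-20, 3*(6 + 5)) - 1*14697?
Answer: -485000/33 ≈ -14697.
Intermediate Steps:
r(I, A) = 1/A (r(I, A) = A/(A**2) = A/A**2 = 1/A)
r(-20, 3*(6 + 5)) - 1*14697 = 1/(3*(6 + 5)) - 1*14697 = 1/(3*11) - 14697 = 1/33 - 14697 = -485000/33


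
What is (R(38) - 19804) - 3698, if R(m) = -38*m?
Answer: -24946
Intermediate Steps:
(R(38) - 19804) - 3698 = (-38*38 - 19804) - 3698 = (-1444 - 19804) - 3698 = -21248 - 3698 = -24946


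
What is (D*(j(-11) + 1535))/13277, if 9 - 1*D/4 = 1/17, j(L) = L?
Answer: 926592/225709 ≈ 4.1052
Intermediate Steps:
D = 608/17 (D = 36 - 4/17 = 608/17 ≈ 35.765)
(D*(j(-11) + 1535))/13277 = (608*(-11 + 1535)/17)/13277 = ((608/17)*1524)*(1/13277) = (926592/17)*(1/13277) = 926592/225709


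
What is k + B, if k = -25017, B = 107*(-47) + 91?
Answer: -29955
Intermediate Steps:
B = -4938 (B = -5029 + 91 = -4938)
k + B = -25017 - 4938 = -29955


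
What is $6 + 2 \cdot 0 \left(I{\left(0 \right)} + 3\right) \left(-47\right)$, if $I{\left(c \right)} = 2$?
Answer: $6$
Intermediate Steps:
$6 + 2 \cdot 0 \left(I{\left(0 \right)} + 3\right) \left(-47\right) = 6 + 2 \cdot 0 \left(2 + 3\right) \left(-47\right) = 6 + 0 \cdot 5 \left(-47\right) = 6 + 0 \left(-47\right) = 6 + 0 = 6$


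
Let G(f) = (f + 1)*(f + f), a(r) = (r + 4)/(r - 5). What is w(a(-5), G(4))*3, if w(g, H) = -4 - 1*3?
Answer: -21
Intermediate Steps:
a(r) = (4 + r)/(-5 + r)
G(f) = 2*f*(1 + f) (G(f) = (1 + f)*(2*f) = 2*f*(1 + f))
w(g, H) = -7 (w(g, H) = -4 - 3 = -7)
w(a(-5), G(4))*3 = -7*3 = -21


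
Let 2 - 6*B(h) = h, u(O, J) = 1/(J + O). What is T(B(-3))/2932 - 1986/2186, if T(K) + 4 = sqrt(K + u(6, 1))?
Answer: -728962/801169 + sqrt(1722)/123144 ≈ -0.90954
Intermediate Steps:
B(h) = 1/3 - h/6
T(K) = -4 + sqrt(1/7 + K) (T(K) = -4 + sqrt(K + 1/(1 + 6)) = -4 + sqrt(K + 1/7) = -4 + sqrt(1/7 + K))
T(B(-3))/2932 - 1986/2186 = (-4 + sqrt(7 + 49*(1/3 - 1/6*(-3)))/7)/2932 - 1986/2186 = (-4 + sqrt(7 + 49*(1/3 + 1/2))/7)*(1/2932) - 1986*1/2186 = (-4 + sqrt(7 + 49*(5/6))/7)*(1/2932) - 993/1093 = (-4 + sqrt(7 + 245/6)/7)*(1/2932) - 993/1093 = (-4 + sqrt(287/6)/7)*(1/2932) - 993/1093 = (-4 + (sqrt(1722)/6)/7)*(1/2932) - 993/1093 = (-4 + sqrt(1722)/42)*(1/2932) - 993/1093 = (-1/733 + sqrt(1722)/123144) - 993/1093 = -728962/801169 + sqrt(1722)/123144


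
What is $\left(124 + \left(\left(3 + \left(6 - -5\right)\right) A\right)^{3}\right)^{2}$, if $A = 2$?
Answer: $487349776$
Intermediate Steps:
$\left(124 + \left(\left(3 + \left(6 - -5\right)\right) A\right)^{3}\right)^{2} = \left(124 + \left(\left(3 + \left(6 - -5\right)\right) 2\right)^{3}\right)^{2} = \left(124 + \left(\left(3 + \left(6 + 5\right)\right) 2\right)^{3}\right)^{2} = \left(124 + \left(\left(3 + 11\right) 2\right)^{3}\right)^{2} = \left(124 + \left(14 \cdot 2\right)^{3}\right)^{2} = \left(124 + 28^{3}\right)^{2} = \left(124 + 21952\right)^{2} = 22076^{2} = 487349776$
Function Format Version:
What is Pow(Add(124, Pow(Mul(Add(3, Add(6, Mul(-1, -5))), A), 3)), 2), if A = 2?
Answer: 487349776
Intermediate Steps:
Pow(Add(124, Pow(Mul(Add(3, Add(6, Mul(-1, -5))), A), 3)), 2) = Pow(Add(124, Pow(Mul(Add(3, Add(6, Mul(-1, -5))), 2), 3)), 2) = Pow(Add(124, Pow(Mul(Add(3, Add(6, 5)), 2), 3)), 2) = Pow(Add(124, Pow(Mul(Add(3, 11), 2), 3)), 2) = Pow(Add(124, Pow(Mul(14, 2), 3)), 2) = Pow(Add(124, Pow(28, 3)), 2) = Pow(Add(124, 21952), 2) = Pow(22076, 2) = 487349776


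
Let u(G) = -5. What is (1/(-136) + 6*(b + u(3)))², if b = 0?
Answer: 16654561/18496 ≈ 900.44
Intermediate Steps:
(1/(-136) + 6*(b + u(3)))² = (1/(-136) + 6*(0 - 5))² = (-1/136 + 6*(-5))² = (-1/136 - 30)² = (-4081/136)² = 16654561/18496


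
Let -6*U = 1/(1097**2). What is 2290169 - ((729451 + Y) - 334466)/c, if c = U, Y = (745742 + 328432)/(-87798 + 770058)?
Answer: 162149589066355528/56855 ≈ 2.8520e+12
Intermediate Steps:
Y = 179029/113710 (Y = 1074174/682260 = 1074174*(1/682260) = 179029/113710 ≈ 1.5744)
U = -1/7220454 (U = -1/(6*(1097**2)) = -1/6/1203409 = -1/6*1/1203409 = -1/7220454 ≈ -1.3850e-7)
c = -1/7220454 ≈ -1.3850e-7
2290169 - ((729451 + Y) - 334466)/c = 2290169 - ((729451 + 179029/113710) - 334466)/(-1/7220454) = 2290169 - (82946052239/113710 - 334466)*(-7220454) = 2290169 - 44913923379*(-7220454)/113710 = 2290169 - 1*(-162149458858797033/56855) = 2290169 + 162149458858797033/56855 = 162149589066355528/56855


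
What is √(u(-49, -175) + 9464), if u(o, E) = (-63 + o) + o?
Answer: √9303 ≈ 96.452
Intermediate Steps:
u(o, E) = -63 + 2*o
√(u(-49, -175) + 9464) = √((-63 + 2*(-49)) + 9464) = √((-63 - 98) + 9464) = √(-161 + 9464) = √9303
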